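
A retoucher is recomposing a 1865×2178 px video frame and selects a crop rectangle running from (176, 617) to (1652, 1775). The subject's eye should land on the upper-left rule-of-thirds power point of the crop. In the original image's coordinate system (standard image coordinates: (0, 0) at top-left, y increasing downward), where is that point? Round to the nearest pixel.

x = 668 px, y = 1003 px

Crop width = 1652 − 176 = 1476 px; one third is 492.00 px.
Crop height = 1775 − 617 = 1158 px; one third is 386.00 px.
The upper-left point is one-third across and one-third down within the crop:
x = 176 + 1 × 492.00 ≈ 668; y = 617 + 1 × 386.00 ≈ 1003.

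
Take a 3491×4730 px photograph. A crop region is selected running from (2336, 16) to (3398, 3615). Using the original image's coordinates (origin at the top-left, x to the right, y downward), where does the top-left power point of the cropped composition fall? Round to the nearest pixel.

Crop width = 3398 − 2336 = 1062 px; one third is 354.00 px.
Crop height = 3615 − 16 = 3599 px; one third is 1199.67 px.
The top-left point is one-third across and one-third down within the crop:
x = 2336 + 1 × 354.00 ≈ 2690; y = 16 + 1 × 1199.67 ≈ 1216.

x = 2690 px, y = 1216 px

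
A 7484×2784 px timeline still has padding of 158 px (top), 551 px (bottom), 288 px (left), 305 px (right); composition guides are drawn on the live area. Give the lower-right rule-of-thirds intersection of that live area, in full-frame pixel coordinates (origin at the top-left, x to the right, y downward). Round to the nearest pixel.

Content width = 7484 − 288 − 305 = 6891 px; content height = 2784 − 158 − 551 = 2075 px.
Lower-right is two-thirds across and two-thirds down within the live area.
x = 288 + 2 × 6891/3 = 288 + 4594.00 ≈ 4882
y = 158 + 2 × 2075/3 = 158 + 1383.33 ≈ 1541

(4882, 1541)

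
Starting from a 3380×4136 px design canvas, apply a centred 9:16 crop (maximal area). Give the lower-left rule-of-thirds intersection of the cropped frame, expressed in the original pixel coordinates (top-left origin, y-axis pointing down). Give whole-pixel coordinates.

3380/4136 > 9/16, so the 9:16 crop keeps the full height 4136 and trims width to 4136 × 9/16 = 2326.50 px.
Left offset = (3380 − 2326.50)/2 = 526.75 px; top offset = 0.
Lower-left is one-third across and two-thirds down within the crop:
x = 526.75 + 1 × 2326.50/3 ≈ 1302; y = 0.00 + 2 × 4136.00/3 ≈ 2757.

x = 1302 px, y = 2757 px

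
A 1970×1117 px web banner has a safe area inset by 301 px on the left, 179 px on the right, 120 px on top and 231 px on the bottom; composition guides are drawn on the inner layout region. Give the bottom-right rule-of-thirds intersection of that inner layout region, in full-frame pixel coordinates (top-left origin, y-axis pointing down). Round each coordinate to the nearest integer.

x = 1294 px, y = 631 px

Content width = 1970 − 301 − 179 = 1490 px; content height = 1117 − 120 − 231 = 766 px.
Bottom-right is two-thirds across and two-thirds down within the inner layout region.
x = 301 + 2 × 1490/3 = 301 + 993.33 ≈ 1294
y = 120 + 2 × 766/3 = 120 + 510.67 ≈ 631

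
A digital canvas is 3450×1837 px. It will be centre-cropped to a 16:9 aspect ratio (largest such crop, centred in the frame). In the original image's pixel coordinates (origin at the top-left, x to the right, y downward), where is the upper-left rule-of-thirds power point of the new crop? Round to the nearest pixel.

3450/1837 > 16/9, so the 16:9 crop keeps the full height 1837 and trims width to 1837 × 16/9 = 3265.78 px.
Left offset = (3450 − 3265.78)/2 = 92.11 px; top offset = 0.
Upper-left is one-third across and one-third down within the crop:
x = 92.11 + 1 × 3265.78/3 ≈ 1181; y = 0.00 + 1 × 1837.00/3 ≈ 612.

(1181, 612)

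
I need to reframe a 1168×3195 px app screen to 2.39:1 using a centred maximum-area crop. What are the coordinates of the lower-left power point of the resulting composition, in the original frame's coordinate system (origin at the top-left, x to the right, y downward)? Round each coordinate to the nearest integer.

1168/3195 < 2.39/1, so the 2.39:1 crop keeps the full width 1168 and trims height to 1168 × 1/2.39 = 488.70 px.
Top offset = (3195 − 488.70)/2 = 1353.15 px; left offset = 0.
Lower-left is one-third across and two-thirds down within the crop:
x = 0.00 + 1 × 1168.00/3 ≈ 389; y = 1353.15 + 2 × 488.70/3 ≈ 1679.

x = 389 px, y = 1679 px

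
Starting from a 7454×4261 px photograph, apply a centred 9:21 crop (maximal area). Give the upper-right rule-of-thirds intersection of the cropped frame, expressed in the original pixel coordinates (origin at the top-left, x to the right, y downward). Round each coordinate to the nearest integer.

(4031, 1420)

7454/4261 > 9/21, so the 9:21 crop keeps the full height 4261 and trims width to 4261 × 9/21 = 1826.14 px.
Left offset = (7454 − 1826.14)/2 = 2813.93 px; top offset = 0.
Upper-right is two-thirds across and one-third down within the crop:
x = 2813.93 + 2 × 1826.14/3 ≈ 4031; y = 0.00 + 1 × 4261.00/3 ≈ 1420.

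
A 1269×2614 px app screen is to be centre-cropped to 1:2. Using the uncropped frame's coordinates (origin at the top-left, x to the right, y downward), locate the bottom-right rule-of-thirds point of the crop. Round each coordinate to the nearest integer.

1269/2614 < 1/2, so the 1:2 crop keeps the full width 1269 and trims height to 1269 × 2/1 = 2538.00 px.
Top offset = (2614 − 2538.00)/2 = 38.00 px; left offset = 0.
Bottom-right is two-thirds across and two-thirds down within the crop:
x = 0.00 + 2 × 1269.00/3 ≈ 846; y = 38.00 + 2 × 2538.00/3 ≈ 1730.

x = 846 px, y = 1730 px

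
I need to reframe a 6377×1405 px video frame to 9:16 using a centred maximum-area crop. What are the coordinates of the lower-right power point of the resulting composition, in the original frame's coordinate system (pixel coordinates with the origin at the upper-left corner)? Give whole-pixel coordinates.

(3320, 937)

6377/1405 > 9/16, so the 9:16 crop keeps the full height 1405 and trims width to 1405 × 9/16 = 790.31 px.
Left offset = (6377 − 790.31)/2 = 2793.34 px; top offset = 0.
Lower-right is two-thirds across and two-thirds down within the crop:
x = 2793.34 + 2 × 790.31/3 ≈ 3320; y = 0.00 + 2 × 1405.00/3 ≈ 937.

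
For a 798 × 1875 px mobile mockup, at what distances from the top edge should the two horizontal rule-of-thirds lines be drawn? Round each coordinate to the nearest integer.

1875 / 3 = 625, so the horizontal lines sit at one and two thirds of 1875.

625 px and 1250 px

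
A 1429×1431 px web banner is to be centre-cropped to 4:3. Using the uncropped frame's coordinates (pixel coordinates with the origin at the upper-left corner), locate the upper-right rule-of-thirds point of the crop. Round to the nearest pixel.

(953, 537)

1429/1431 < 4/3, so the 4:3 crop keeps the full width 1429 and trims height to 1429 × 3/4 = 1071.75 px.
Top offset = (1431 − 1071.75)/2 = 179.62 px; left offset = 0.
Upper-right is two-thirds across and one-third down within the crop:
x = 0.00 + 2 × 1429.00/3 ≈ 953; y = 179.62 + 1 × 1071.75/3 ≈ 537.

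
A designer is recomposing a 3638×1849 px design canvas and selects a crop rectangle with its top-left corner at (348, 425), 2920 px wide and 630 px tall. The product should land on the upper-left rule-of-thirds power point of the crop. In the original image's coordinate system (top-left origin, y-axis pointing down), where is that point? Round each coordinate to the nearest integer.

One third of the crop width 2920 is 973.33 px.
One third of the crop height 630 is 210.00 px.
The upper-left point is one-third across and one-third down within the crop:
x = 348 + 1 × 973.33 ≈ 1321; y = 425 + 1 × 210.00 ≈ 635.

(1321, 635)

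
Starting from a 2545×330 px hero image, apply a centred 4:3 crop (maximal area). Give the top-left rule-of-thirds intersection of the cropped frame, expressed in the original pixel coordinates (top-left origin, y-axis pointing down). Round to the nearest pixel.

x = 1199 px, y = 110 px

2545/330 > 4/3, so the 4:3 crop keeps the full height 330 and trims width to 330 × 4/3 = 440.00 px.
Left offset = (2545 − 440.00)/2 = 1052.50 px; top offset = 0.
Top-left is one-third across and one-third down within the crop:
x = 1052.50 + 1 × 440.00/3 ≈ 1199; y = 0.00 + 1 × 330.00/3 ≈ 110.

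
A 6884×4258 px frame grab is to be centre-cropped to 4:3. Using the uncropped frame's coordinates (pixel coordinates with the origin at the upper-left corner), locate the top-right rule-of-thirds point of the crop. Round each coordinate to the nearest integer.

6884/4258 > 4/3, so the 4:3 crop keeps the full height 4258 and trims width to 4258 × 4/3 = 5677.33 px.
Left offset = (6884 − 5677.33)/2 = 603.33 px; top offset = 0.
Top-right is two-thirds across and one-third down within the crop:
x = 603.33 + 2 × 5677.33/3 ≈ 4388; y = 0.00 + 1 × 4258.00/3 ≈ 1419.

x = 4388 px, y = 1419 px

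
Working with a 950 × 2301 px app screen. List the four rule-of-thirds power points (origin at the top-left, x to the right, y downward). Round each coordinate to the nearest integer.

One third of 950 is 316.67; one third of 2301 is 767.
Vertical third lines at x = 317 and x = 633; horizontal third lines at y = 767 and y = 1534.

(317, 767), (633, 767), (317, 1534), (633, 1534)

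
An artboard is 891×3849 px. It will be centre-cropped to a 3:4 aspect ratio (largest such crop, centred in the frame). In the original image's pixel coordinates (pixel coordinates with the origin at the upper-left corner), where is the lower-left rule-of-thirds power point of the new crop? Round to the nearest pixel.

x = 297 px, y = 2123 px

891/3849 < 3/4, so the 3:4 crop keeps the full width 891 and trims height to 891 × 4/3 = 1188.00 px.
Top offset = (3849 − 1188.00)/2 = 1330.50 px; left offset = 0.
Lower-left is one-third across and two-thirds down within the crop:
x = 0.00 + 1 × 891.00/3 ≈ 297; y = 1330.50 + 2 × 1188.00/3 ≈ 2123.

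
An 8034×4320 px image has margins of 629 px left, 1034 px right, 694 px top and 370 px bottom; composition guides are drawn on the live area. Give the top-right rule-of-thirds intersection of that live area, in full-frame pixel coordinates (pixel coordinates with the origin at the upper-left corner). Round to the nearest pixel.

x = 4876 px, y = 1779 px

Content width = 8034 − 629 − 1034 = 6371 px; content height = 4320 − 694 − 370 = 3256 px.
Top-right is two-thirds across and one-third down within the live area.
x = 629 + 2 × 6371/3 = 629 + 4247.33 ≈ 4876
y = 694 + 1 × 3256/3 = 694 + 1085.33 ≈ 1779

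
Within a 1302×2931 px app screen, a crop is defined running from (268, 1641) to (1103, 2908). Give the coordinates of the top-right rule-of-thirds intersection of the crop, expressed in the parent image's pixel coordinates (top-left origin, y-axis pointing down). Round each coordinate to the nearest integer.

Crop width = 1103 − 268 = 835 px; one third is 278.33 px.
Crop height = 2908 − 1641 = 1267 px; one third is 422.33 px.
The top-right point is two-thirds across and one-third down within the crop:
x = 268 + 2 × 278.33 ≈ 825; y = 1641 + 1 × 422.33 ≈ 2063.

x = 825 px, y = 2063 px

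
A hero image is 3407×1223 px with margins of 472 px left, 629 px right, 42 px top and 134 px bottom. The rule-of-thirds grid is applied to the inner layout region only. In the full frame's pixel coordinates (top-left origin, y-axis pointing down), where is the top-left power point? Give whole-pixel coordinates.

Content width = 3407 − 472 − 629 = 2306 px; content height = 1223 − 42 − 134 = 1047 px.
Top-left is one-third across and one-third down within the inner layout region.
x = 472 + 1 × 2306/3 = 472 + 768.67 ≈ 1241
y = 42 + 1 × 1047/3 = 42 + 349.00 ≈ 391

(1241, 391)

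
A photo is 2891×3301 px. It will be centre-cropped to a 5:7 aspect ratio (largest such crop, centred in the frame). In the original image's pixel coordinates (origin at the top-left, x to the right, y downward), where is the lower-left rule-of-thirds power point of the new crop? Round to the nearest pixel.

2891/3301 > 5/7, so the 5:7 crop keeps the full height 3301 and trims width to 3301 × 5/7 = 2357.86 px.
Left offset = (2891 − 2357.86)/2 = 266.57 px; top offset = 0.
Lower-left is one-third across and two-thirds down within the crop:
x = 266.57 + 1 × 2357.86/3 ≈ 1053; y = 0.00 + 2 × 3301.00/3 ≈ 2201.

x = 1053 px, y = 2201 px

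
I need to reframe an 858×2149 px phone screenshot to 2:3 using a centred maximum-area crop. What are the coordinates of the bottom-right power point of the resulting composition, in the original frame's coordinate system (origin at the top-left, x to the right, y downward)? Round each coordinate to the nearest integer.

x = 572 px, y = 1289 px

858/2149 < 2/3, so the 2:3 crop keeps the full width 858 and trims height to 858 × 3/2 = 1287.00 px.
Top offset = (2149 − 1287.00)/2 = 431.00 px; left offset = 0.
Bottom-right is two-thirds across and two-thirds down within the crop:
x = 0.00 + 2 × 858.00/3 ≈ 572; y = 431.00 + 2 × 1287.00/3 ≈ 1289.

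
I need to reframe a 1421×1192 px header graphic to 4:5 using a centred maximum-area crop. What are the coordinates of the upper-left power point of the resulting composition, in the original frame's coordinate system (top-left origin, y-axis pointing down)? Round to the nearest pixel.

1421/1192 > 4/5, so the 4:5 crop keeps the full height 1192 and trims width to 1192 × 4/5 = 953.60 px.
Left offset = (1421 − 953.60)/2 = 233.70 px; top offset = 0.
Upper-left is one-third across and one-third down within the crop:
x = 233.70 + 1 × 953.60/3 ≈ 552; y = 0.00 + 1 × 1192.00/3 ≈ 397.

(552, 397)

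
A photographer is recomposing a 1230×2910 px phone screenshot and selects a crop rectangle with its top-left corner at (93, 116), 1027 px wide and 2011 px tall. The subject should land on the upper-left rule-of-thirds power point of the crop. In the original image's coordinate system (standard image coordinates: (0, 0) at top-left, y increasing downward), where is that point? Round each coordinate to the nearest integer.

One third of the crop width 1027 is 342.33 px.
One third of the crop height 2011 is 670.33 px.
The upper-left point is one-third across and one-third down within the crop:
x = 93 + 1 × 342.33 ≈ 435; y = 116 + 1 × 670.33 ≈ 786.

x = 435 px, y = 786 px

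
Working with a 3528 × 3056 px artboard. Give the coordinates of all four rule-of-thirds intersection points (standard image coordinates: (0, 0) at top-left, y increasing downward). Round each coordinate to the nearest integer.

One third of 3528 is 1176; one third of 3056 is 1018.67.
Vertical third lines at x = 1176 and x = 2352; horizontal third lines at y = 1019 and y = 2037.

(1176, 1019), (2352, 1019), (1176, 2037), (2352, 2037)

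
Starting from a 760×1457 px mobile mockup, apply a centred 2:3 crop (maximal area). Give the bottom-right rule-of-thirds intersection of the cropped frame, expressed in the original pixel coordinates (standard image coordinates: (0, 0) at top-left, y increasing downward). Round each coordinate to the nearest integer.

x = 507 px, y = 919 px

760/1457 < 2/3, so the 2:3 crop keeps the full width 760 and trims height to 760 × 3/2 = 1140.00 px.
Top offset = (1457 − 1140.00)/2 = 158.50 px; left offset = 0.
Bottom-right is two-thirds across and two-thirds down within the crop:
x = 0.00 + 2 × 760.00/3 ≈ 507; y = 158.50 + 2 × 1140.00/3 ≈ 919.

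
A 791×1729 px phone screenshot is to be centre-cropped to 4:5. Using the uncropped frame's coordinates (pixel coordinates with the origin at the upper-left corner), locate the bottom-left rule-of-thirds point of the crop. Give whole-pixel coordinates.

791/1729 < 4/5, so the 4:5 crop keeps the full width 791 and trims height to 791 × 5/4 = 988.75 px.
Top offset = (1729 − 988.75)/2 = 370.12 px; left offset = 0.
Bottom-left is one-third across and two-thirds down within the crop:
x = 0.00 + 1 × 791.00/3 ≈ 264; y = 370.12 + 2 × 988.75/3 ≈ 1029.

(264, 1029)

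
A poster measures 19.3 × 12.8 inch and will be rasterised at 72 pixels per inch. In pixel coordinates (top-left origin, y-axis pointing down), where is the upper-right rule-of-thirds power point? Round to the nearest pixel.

(926, 307)

In pixels the canvas is 19.3 × 72 = 1389.6 wide and 12.8 × 72 = 921.6 tall.
The upper-right point is two-thirds across and one-third down:
x = 2 × 1389.6/3 ≈ 926; y = 1 × 921.6/3 ≈ 307.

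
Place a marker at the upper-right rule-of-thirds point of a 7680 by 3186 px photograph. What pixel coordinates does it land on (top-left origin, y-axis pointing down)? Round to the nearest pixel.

The upper-right point sits two-thirds of the way across and one-third of the way down.
x = 2 × 7680/3 ≈ 5120; y = 1 × 3186/3 ≈ 1062.

x = 5120 px, y = 1062 px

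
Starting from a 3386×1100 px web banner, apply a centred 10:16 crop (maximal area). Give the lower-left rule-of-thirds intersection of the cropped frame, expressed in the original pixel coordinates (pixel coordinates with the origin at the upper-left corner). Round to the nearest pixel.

(1578, 733)

3386/1100 > 10/16, so the 10:16 crop keeps the full height 1100 and trims width to 1100 × 10/16 = 687.50 px.
Left offset = (3386 − 687.50)/2 = 1349.25 px; top offset = 0.
Lower-left is one-third across and two-thirds down within the crop:
x = 1349.25 + 1 × 687.50/3 ≈ 1578; y = 0.00 + 2 × 1100.00/3 ≈ 733.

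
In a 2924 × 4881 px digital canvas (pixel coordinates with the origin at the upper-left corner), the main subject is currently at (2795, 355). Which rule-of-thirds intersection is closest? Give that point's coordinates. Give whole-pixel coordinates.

x = 1949 px, y = 1627 px

Third lines: x ∈ {975, 1949}, y ∈ {1627, 3254}.
2795 is closer to x = 1949; 355 is closer to y = 1627.
So the nearest intersection is the upper-right power point.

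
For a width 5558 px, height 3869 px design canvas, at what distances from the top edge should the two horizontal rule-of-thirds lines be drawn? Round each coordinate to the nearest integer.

y = 1290 px and y = 2579 px

3869 / 3 = 1289.67, so the horizontal lines sit at one and two thirds of 3869.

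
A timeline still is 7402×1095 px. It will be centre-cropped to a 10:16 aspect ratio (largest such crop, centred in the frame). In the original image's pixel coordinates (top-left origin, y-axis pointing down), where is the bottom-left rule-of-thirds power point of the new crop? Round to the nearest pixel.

7402/1095 > 10/16, so the 10:16 crop keeps the full height 1095 and trims width to 1095 × 10/16 = 684.38 px.
Left offset = (7402 − 684.38)/2 = 3358.81 px; top offset = 0.
Bottom-left is one-third across and two-thirds down within the crop:
x = 3358.81 + 1 × 684.38/3 ≈ 3587; y = 0.00 + 2 × 1095.00/3 ≈ 730.

x = 3587 px, y = 730 px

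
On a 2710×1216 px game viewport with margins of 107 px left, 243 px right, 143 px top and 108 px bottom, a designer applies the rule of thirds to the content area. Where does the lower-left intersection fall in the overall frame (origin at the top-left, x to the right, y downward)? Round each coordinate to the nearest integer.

Content width = 2710 − 107 − 243 = 2360 px; content height = 1216 − 143 − 108 = 965 px.
Lower-left is one-third across and two-thirds down within the content area.
x = 107 + 1 × 2360/3 = 107 + 786.67 ≈ 894
y = 143 + 2 × 965/3 = 143 + 643.33 ≈ 786

x = 894 px, y = 786 px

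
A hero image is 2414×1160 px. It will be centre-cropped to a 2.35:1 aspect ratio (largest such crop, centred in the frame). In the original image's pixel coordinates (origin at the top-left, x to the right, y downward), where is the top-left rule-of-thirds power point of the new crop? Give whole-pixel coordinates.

x = 805 px, y = 409 px

2414/1160 < 2.35/1, so the 2.35:1 crop keeps the full width 2414 and trims height to 2414 × 1/2.35 = 1027.23 px.
Top offset = (1160 − 1027.23)/2 = 66.38 px; left offset = 0.
Top-left is one-third across and one-third down within the crop:
x = 0.00 + 1 × 2414.00/3 ≈ 805; y = 66.38 + 1 × 1027.23/3 ≈ 409.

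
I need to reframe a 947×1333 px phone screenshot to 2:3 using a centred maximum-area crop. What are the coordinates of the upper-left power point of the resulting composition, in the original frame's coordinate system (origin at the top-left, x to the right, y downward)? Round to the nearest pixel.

x = 325 px, y = 444 px

947/1333 > 2/3, so the 2:3 crop keeps the full height 1333 and trims width to 1333 × 2/3 = 888.67 px.
Left offset = (947 − 888.67)/2 = 29.17 px; top offset = 0.
Upper-left is one-third across and one-third down within the crop:
x = 29.17 + 1 × 888.67/3 ≈ 325; y = 0.00 + 1 × 1333.00/3 ≈ 444.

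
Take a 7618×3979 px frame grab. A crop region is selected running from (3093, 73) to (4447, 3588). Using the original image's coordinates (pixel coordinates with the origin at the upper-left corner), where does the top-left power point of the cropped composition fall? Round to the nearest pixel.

Crop width = 4447 − 3093 = 1354 px; one third is 451.33 px.
Crop height = 3588 − 73 = 3515 px; one third is 1171.67 px.
The top-left point is one-third across and one-third down within the crop:
x = 3093 + 1 × 451.33 ≈ 3544; y = 73 + 1 × 1171.67 ≈ 1245.

(3544, 1245)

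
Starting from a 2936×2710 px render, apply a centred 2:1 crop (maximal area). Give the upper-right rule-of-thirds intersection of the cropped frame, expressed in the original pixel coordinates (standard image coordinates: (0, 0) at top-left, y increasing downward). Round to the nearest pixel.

2936/2710 < 2/1, so the 2:1 crop keeps the full width 2936 and trims height to 2936 × 1/2 = 1468.00 px.
Top offset = (2710 − 1468.00)/2 = 621.00 px; left offset = 0.
Upper-right is two-thirds across and one-third down within the crop:
x = 0.00 + 2 × 2936.00/3 ≈ 1957; y = 621.00 + 1 × 1468.00/3 ≈ 1110.

(1957, 1110)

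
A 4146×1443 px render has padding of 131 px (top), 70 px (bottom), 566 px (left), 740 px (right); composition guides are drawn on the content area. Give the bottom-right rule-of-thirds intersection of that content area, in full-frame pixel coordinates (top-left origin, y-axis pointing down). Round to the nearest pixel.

x = 2459 px, y = 959 px

Content width = 4146 − 566 − 740 = 2840 px; content height = 1443 − 131 − 70 = 1242 px.
Bottom-right is two-thirds across and two-thirds down within the content area.
x = 566 + 2 × 2840/3 = 566 + 1893.33 ≈ 2459
y = 131 + 2 × 1242/3 = 131 + 828.00 ≈ 959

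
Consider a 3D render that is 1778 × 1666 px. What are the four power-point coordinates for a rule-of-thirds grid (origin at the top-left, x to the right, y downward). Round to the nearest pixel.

(593, 555), (1185, 555), (593, 1111), (1185, 1111)

One third of 1778 is 592.67; one third of 1666 is 555.33.
Vertical third lines at x = 593 and x = 1185; horizontal third lines at y = 555 and y = 1111.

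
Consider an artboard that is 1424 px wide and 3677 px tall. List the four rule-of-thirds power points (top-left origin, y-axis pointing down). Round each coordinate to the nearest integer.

(475, 1226), (949, 1226), (475, 2451), (949, 2451)

One third of 1424 is 474.67; one third of 3677 is 1225.67.
Vertical third lines at x = 475 and x = 949; horizontal third lines at y = 1226 and y = 2451.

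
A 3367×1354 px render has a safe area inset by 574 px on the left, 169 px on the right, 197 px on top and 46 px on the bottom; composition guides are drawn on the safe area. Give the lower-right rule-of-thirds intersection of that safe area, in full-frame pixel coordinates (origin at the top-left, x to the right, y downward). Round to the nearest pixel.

(2323, 938)

Content width = 3367 − 574 − 169 = 2624 px; content height = 1354 − 197 − 46 = 1111 px.
Lower-right is two-thirds across and two-thirds down within the safe area.
x = 574 + 2 × 2624/3 = 574 + 1749.33 ≈ 2323
y = 197 + 2 × 1111/3 = 197 + 740.67 ≈ 938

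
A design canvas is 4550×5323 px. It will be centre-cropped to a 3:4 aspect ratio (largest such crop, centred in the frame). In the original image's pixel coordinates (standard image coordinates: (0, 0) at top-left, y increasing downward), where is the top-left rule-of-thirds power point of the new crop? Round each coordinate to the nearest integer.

x = 1610 px, y = 1774 px

4550/5323 > 3/4, so the 3:4 crop keeps the full height 5323 and trims width to 5323 × 3/4 = 3992.25 px.
Left offset = (4550 − 3992.25)/2 = 278.88 px; top offset = 0.
Top-left is one-third across and one-third down within the crop:
x = 278.88 + 1 × 3992.25/3 ≈ 1610; y = 0.00 + 1 × 5323.00/3 ≈ 1774.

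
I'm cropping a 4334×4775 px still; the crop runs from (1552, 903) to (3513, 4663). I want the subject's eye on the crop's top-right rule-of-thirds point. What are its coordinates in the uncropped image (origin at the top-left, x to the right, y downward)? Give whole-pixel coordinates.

(2859, 2156)

Crop width = 3513 − 1552 = 1961 px; one third is 653.67 px.
Crop height = 4663 − 903 = 3760 px; one third is 1253.33 px.
The top-right point is two-thirds across and one-third down within the crop:
x = 1552 + 2 × 653.67 ≈ 2859; y = 903 + 1 × 1253.33 ≈ 2156.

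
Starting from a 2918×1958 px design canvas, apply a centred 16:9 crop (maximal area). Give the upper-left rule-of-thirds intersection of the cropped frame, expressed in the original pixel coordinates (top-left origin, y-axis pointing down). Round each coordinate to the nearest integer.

(973, 705)

2918/1958 < 16/9, so the 16:9 crop keeps the full width 2918 and trims height to 2918 × 9/16 = 1641.38 px.
Top offset = (1958 − 1641.38)/2 = 158.31 px; left offset = 0.
Upper-left is one-third across and one-third down within the crop:
x = 0.00 + 1 × 2918.00/3 ≈ 973; y = 158.31 + 1 × 1641.38/3 ≈ 705.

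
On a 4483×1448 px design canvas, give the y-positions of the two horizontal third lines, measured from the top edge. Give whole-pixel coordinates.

y = 483 px and y = 965 px

1448 / 3 = 482.67, so the horizontal lines sit at one and two thirds of 1448.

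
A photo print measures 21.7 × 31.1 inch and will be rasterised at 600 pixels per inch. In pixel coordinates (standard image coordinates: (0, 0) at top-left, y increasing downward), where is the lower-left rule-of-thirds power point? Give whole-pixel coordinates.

(4340, 12440)

In pixels the canvas is 21.7 × 600 = 13020 wide and 31.1 × 600 = 18660 tall.
The lower-left point is one-third across and two-thirds down:
x = 1 × 13020/3 ≈ 4340; y = 2 × 18660/3 ≈ 12440.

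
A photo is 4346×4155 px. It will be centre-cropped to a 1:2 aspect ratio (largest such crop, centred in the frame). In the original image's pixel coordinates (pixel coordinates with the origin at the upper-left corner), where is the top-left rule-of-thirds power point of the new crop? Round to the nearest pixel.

(1827, 1385)

4346/4155 > 1/2, so the 1:2 crop keeps the full height 4155 and trims width to 4155 × 1/2 = 2077.50 px.
Left offset = (4346 − 2077.50)/2 = 1134.25 px; top offset = 0.
Top-left is one-third across and one-third down within the crop:
x = 1134.25 + 1 × 2077.50/3 ≈ 1827; y = 0.00 + 1 × 4155.00/3 ≈ 1385.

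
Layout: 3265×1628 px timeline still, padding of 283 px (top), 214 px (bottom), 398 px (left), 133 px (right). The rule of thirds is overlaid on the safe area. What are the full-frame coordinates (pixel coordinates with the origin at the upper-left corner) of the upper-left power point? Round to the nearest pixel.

Content width = 3265 − 398 − 133 = 2734 px; content height = 1628 − 283 − 214 = 1131 px.
Upper-left is one-third across and one-third down within the safe area.
x = 398 + 1 × 2734/3 = 398 + 911.33 ≈ 1309
y = 283 + 1 × 1131/3 = 283 + 377.00 ≈ 660

(1309, 660)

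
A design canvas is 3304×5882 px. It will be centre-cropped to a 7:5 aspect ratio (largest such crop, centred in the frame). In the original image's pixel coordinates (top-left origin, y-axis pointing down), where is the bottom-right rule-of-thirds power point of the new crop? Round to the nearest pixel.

x = 2203 px, y = 3334 px

3304/5882 < 7/5, so the 7:5 crop keeps the full width 3304 and trims height to 3304 × 5/7 = 2360.00 px.
Top offset = (5882 − 2360.00)/2 = 1761.00 px; left offset = 0.
Bottom-right is two-thirds across and two-thirds down within the crop:
x = 0.00 + 2 × 3304.00/3 ≈ 2203; y = 1761.00 + 2 × 2360.00/3 ≈ 3334.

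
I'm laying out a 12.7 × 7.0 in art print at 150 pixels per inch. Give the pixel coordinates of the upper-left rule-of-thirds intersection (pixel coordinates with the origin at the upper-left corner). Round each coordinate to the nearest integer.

In pixels the canvas is 12.7 × 150 = 1905 wide and 7.0 × 150 = 1050 tall.
The upper-left point is one-third across and one-third down:
x = 1 × 1905/3 ≈ 635; y = 1 × 1050/3 ≈ 350.

x = 635 px, y = 350 px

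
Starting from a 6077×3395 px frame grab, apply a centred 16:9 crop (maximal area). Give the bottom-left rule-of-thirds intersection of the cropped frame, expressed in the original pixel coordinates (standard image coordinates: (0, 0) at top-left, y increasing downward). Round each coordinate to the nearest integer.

x = 2033 px, y = 2263 px

6077/3395 > 16/9, so the 16:9 crop keeps the full height 3395 and trims width to 3395 × 16/9 = 6035.56 px.
Left offset = (6077 − 6035.56)/2 = 20.72 px; top offset = 0.
Bottom-left is one-third across and two-thirds down within the crop:
x = 20.72 + 1 × 6035.56/3 ≈ 2033; y = 0.00 + 2 × 3395.00/3 ≈ 2263.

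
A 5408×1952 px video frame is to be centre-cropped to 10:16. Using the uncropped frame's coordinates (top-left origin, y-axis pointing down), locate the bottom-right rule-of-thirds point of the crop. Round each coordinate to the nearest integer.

5408/1952 > 10/16, so the 10:16 crop keeps the full height 1952 and trims width to 1952 × 10/16 = 1220.00 px.
Left offset = (5408 − 1220.00)/2 = 2094.00 px; top offset = 0.
Bottom-right is two-thirds across and two-thirds down within the crop:
x = 2094.00 + 2 × 1220.00/3 ≈ 2907; y = 0.00 + 2 × 1952.00/3 ≈ 1301.

(2907, 1301)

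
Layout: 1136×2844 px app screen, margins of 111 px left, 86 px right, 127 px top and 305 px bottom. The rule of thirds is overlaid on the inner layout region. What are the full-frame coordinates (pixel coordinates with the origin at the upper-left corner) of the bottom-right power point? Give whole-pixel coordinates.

(737, 1735)

Content width = 1136 − 111 − 86 = 939 px; content height = 2844 − 127 − 305 = 2412 px.
Bottom-right is two-thirds across and two-thirds down within the inner layout region.
x = 111 + 2 × 939/3 = 111 + 626.00 ≈ 737
y = 127 + 2 × 2412/3 = 127 + 1608.00 ≈ 1735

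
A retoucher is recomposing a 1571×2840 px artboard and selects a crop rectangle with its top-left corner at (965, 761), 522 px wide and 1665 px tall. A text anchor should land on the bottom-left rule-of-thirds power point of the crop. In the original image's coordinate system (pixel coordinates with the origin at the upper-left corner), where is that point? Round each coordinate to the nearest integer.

One third of the crop width 522 is 174.00 px.
One third of the crop height 1665 is 555.00 px.
The bottom-left point is one-third across and two-thirds down within the crop:
x = 965 + 1 × 174.00 ≈ 1139; y = 761 + 2 × 555.00 ≈ 1871.

x = 1139 px, y = 1871 px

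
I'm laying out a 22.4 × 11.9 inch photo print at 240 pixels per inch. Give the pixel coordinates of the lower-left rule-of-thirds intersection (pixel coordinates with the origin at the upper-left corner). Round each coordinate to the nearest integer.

(1792, 1904)

In pixels the canvas is 22.4 × 240 = 5376 wide and 11.9 × 240 = 2856 tall.
The lower-left point is one-third across and two-thirds down:
x = 1 × 5376/3 ≈ 1792; y = 2 × 2856/3 ≈ 1904.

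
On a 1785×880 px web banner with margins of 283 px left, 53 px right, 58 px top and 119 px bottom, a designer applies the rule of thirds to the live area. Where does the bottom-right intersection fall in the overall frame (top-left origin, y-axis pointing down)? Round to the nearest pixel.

x = 1249 px, y = 527 px

Content width = 1785 − 283 − 53 = 1449 px; content height = 880 − 58 − 119 = 703 px.
Bottom-right is two-thirds across and two-thirds down within the live area.
x = 283 + 2 × 1449/3 = 283 + 966.00 ≈ 1249
y = 58 + 2 × 703/3 = 58 + 468.67 ≈ 527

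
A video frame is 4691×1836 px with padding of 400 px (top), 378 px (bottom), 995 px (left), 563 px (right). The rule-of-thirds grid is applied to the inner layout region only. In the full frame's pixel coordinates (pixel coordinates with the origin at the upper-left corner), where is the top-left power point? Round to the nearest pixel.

x = 2039 px, y = 753 px

Content width = 4691 − 995 − 563 = 3133 px; content height = 1836 − 400 − 378 = 1058 px.
Top-left is one-third across and one-third down within the inner layout region.
x = 995 + 1 × 3133/3 = 995 + 1044.33 ≈ 2039
y = 400 + 1 × 1058/3 = 400 + 352.67 ≈ 753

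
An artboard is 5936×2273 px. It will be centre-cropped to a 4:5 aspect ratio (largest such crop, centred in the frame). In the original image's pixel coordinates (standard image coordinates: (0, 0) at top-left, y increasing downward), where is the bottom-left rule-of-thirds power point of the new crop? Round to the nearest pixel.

(2665, 1515)

5936/2273 > 4/5, so the 4:5 crop keeps the full height 2273 and trims width to 2273 × 4/5 = 1818.40 px.
Left offset = (5936 − 1818.40)/2 = 2058.80 px; top offset = 0.
Bottom-left is one-third across and two-thirds down within the crop:
x = 2058.80 + 1 × 1818.40/3 ≈ 2665; y = 0.00 + 2 × 2273.00/3 ≈ 1515.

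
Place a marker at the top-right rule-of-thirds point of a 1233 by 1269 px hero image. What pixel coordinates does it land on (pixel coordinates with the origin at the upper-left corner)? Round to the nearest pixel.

x = 822 px, y = 423 px

The top-right point sits two-thirds of the way across and one-third of the way down.
x = 2 × 1233/3 ≈ 822; y = 1 × 1269/3 ≈ 423.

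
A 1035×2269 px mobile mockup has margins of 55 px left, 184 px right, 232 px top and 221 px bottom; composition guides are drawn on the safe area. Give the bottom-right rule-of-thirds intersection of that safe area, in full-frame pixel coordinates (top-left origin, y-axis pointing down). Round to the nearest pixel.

x = 586 px, y = 1443 px

Content width = 1035 − 55 − 184 = 796 px; content height = 2269 − 232 − 221 = 1816 px.
Bottom-right is two-thirds across and two-thirds down within the safe area.
x = 55 + 2 × 796/3 = 55 + 530.67 ≈ 586
y = 232 + 2 × 1816/3 = 232 + 1210.67 ≈ 1443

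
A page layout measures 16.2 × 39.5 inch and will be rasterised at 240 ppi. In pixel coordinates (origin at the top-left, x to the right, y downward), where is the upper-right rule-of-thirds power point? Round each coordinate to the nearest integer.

In pixels the canvas is 16.2 × 240 = 3888 wide and 39.5 × 240 = 9480 tall.
The upper-right point is two-thirds across and one-third down:
x = 2 × 3888/3 ≈ 2592; y = 1 × 9480/3 ≈ 3160.

(2592, 3160)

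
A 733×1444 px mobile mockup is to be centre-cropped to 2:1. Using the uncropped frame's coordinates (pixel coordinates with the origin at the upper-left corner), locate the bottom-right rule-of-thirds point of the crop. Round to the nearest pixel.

x = 489 px, y = 783 px

733/1444 < 2/1, so the 2:1 crop keeps the full width 733 and trims height to 733 × 1/2 = 366.50 px.
Top offset = (1444 − 366.50)/2 = 538.75 px; left offset = 0.
Bottom-right is two-thirds across and two-thirds down within the crop:
x = 0.00 + 2 × 733.00/3 ≈ 489; y = 538.75 + 2 × 366.50/3 ≈ 783.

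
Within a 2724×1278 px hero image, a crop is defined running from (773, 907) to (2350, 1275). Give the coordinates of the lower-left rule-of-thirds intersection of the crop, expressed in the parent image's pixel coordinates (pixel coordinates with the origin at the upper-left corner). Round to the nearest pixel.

Crop width = 2350 − 773 = 1577 px; one third is 525.67 px.
Crop height = 1275 − 907 = 368 px; one third is 122.67 px.
The lower-left point is one-third across and two-thirds down within the crop:
x = 773 + 1 × 525.67 ≈ 1299; y = 907 + 2 × 122.67 ≈ 1152.

(1299, 1152)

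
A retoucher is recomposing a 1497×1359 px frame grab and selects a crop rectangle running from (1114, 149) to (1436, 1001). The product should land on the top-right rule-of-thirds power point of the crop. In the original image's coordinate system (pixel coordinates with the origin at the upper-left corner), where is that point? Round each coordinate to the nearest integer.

x = 1329 px, y = 433 px

Crop width = 1436 − 1114 = 322 px; one third is 107.33 px.
Crop height = 1001 − 149 = 852 px; one third is 284.00 px.
The top-right point is two-thirds across and one-third down within the crop:
x = 1114 + 2 × 107.33 ≈ 1329; y = 149 + 1 × 284.00 ≈ 433.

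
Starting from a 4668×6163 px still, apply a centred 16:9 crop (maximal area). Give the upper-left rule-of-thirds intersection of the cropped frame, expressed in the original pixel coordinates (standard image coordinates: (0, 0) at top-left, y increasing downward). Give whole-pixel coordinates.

(1556, 2644)

4668/6163 < 16/9, so the 16:9 crop keeps the full width 4668 and trims height to 4668 × 9/16 = 2625.75 px.
Top offset = (6163 − 2625.75)/2 = 1768.62 px; left offset = 0.
Upper-left is one-third across and one-third down within the crop:
x = 0.00 + 1 × 4668.00/3 ≈ 1556; y = 1768.62 + 1 × 2625.75/3 ≈ 2644.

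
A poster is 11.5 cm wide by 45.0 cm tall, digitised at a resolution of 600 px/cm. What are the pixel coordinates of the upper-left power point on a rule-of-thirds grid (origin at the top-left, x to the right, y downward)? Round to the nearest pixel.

In pixels the canvas is 11.5 × 600 = 6900 wide and 45.0 × 600 = 27000 tall.
The upper-left point is one-third across and one-third down:
x = 1 × 6900/3 ≈ 2300; y = 1 × 27000/3 ≈ 9000.

x = 2300 px, y = 9000 px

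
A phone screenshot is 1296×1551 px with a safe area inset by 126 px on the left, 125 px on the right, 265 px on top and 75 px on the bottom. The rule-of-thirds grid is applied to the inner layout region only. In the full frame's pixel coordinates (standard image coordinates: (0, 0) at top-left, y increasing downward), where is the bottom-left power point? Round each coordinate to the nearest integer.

Content width = 1296 − 126 − 125 = 1045 px; content height = 1551 − 265 − 75 = 1211 px.
Bottom-left is one-third across and two-thirds down within the inner layout region.
x = 126 + 1 × 1045/3 = 126 + 348.33 ≈ 474
y = 265 + 2 × 1211/3 = 265 + 807.33 ≈ 1072

(474, 1072)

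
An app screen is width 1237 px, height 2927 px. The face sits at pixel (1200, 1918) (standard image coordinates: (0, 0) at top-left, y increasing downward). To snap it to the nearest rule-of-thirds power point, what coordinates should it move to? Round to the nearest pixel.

x = 825 px, y = 1951 px

Third lines: x ∈ {412, 825}, y ∈ {976, 1951}.
1200 is closer to x = 825; 1918 is closer to y = 1951.
So the nearest intersection is the lower-right power point.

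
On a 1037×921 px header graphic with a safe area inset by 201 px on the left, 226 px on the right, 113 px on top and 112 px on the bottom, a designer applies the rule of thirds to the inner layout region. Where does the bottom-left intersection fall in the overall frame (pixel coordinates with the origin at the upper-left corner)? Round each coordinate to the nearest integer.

(404, 577)

Content width = 1037 − 201 − 226 = 610 px; content height = 921 − 113 − 112 = 696 px.
Bottom-left is one-third across and two-thirds down within the inner layout region.
x = 201 + 1 × 610/3 = 201 + 203.33 ≈ 404
y = 113 + 2 × 696/3 = 113 + 464.00 ≈ 577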